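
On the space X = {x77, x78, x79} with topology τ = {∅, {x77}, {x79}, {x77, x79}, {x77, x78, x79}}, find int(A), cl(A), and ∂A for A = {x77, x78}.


int(A) = {x77}, cl(A) = {x77, x78}, ∂A = {x78}.

Closed sets in (X, τ) are complements of opens:
  closed(X, τ) = {∅, {x78}, {x77, x78}, {x78, x79}, {x77, x78, x79}}.
int(A) = ⋃ {U ∈ τ : U ⊆ A}. Opens contained in A: ∅, {x77}.
Taking the union of these: int(A) = {x77}.
cl(A) = ⋂ {C closed : A ⊆ C}. Closed sets containing A: {x77, x78}, {x77, x78, x79}.
Intersecting these: cl(A) = {x77, x78}.
∂A = cl(A) ∖ int(A) = {x77, x78} ∖ {x77} = {x78}.


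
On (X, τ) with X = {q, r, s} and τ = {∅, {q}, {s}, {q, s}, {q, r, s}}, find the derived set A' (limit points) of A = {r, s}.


A' = {r}

For each x ∈ X, list the open sets U ∈ τ with x ∈ U, then check whether U ∩ (A ∖ {x}) ≠ ∅ for every such U.
  x = q: open {q} ∋ x has {q} ∩ (A ∖ {q}) = ∅, so x is NOT a limit point.
  x = r: opens ∋ x are {q, r, s}; each meets A ∖ {r}, so x IS a limit point.
  x = s: open {s} ∋ x has {s} ∩ (A ∖ {s}) = ∅, so x is NOT a limit point.
Collecting: A' = {r}.


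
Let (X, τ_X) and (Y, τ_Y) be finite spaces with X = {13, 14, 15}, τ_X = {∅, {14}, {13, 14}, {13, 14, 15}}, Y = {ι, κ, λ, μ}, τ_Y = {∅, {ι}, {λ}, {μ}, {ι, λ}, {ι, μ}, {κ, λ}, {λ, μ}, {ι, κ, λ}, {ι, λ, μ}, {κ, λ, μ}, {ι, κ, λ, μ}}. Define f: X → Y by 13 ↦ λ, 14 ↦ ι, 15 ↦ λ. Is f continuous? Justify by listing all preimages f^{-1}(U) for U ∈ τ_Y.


f is NOT continuous.

Compute f^{-1}(U) for each U ∈ τ_Y:
  U = ∅: f^{-1}(U) = ∅ ∈ τ_X ✓.
  U = {ι}: f^{-1}(U) = {14} ∈ τ_X ✓.
  U = {λ}: f^{-1}(U) = {13, 15} ∉ τ_X ✗.
  U = {μ}: f^{-1}(U) = ∅ ∈ τ_X ✓.
  U = {ι, λ}: f^{-1}(U) = {13, 14, 15} ∈ τ_X ✓.
  U = {ι, μ}: f^{-1}(U) = {14} ∈ τ_X ✓.
  U = {κ, λ}: f^{-1}(U) = {13, 15} ∉ τ_X ✗.
  U = {λ, μ}: f^{-1}(U) = {13, 15} ∉ τ_X ✗.
  U = {ι, κ, λ}: f^{-1}(U) = {13, 14, 15} ∈ τ_X ✓.
  U = {ι, λ, μ}: f^{-1}(U) = {13, 14, 15} ∈ τ_X ✓.
  U = {κ, λ, μ}: f^{-1}(U) = {13, 15} ∉ τ_X ✗.
  U = {ι, κ, λ, μ}: f^{-1}(U) = {13, 14, 15} ∈ τ_X ✓.
Found U = {λ} with f^{-1}(U) = {13, 15} not in τ_X. Therefore f is NOT continuous.


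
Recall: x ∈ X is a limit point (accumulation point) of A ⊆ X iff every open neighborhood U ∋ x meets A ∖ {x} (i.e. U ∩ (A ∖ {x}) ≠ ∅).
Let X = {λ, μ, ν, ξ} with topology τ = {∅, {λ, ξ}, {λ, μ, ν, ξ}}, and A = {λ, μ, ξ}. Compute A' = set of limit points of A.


A' = {λ, μ, ν, ξ}

For each x ∈ X, list the open sets U ∈ τ with x ∈ U, then check whether U ∩ (A ∖ {x}) ≠ ∅ for every such U.
  x = λ: opens ∋ x are {λ, ξ}, {λ, μ, ν, ξ}; each meets A ∖ {λ}, so x IS a limit point.
  x = μ: opens ∋ x are {λ, μ, ν, ξ}; each meets A ∖ {μ}, so x IS a limit point.
  x = ν: opens ∋ x are {λ, μ, ν, ξ}; each meets A ∖ {ν}, so x IS a limit point.
  x = ξ: opens ∋ x are {λ, ξ}, {λ, μ, ν, ξ}; each meets A ∖ {ξ}, so x IS a limit point.
Collecting: A' = {λ, μ, ν, ξ}.


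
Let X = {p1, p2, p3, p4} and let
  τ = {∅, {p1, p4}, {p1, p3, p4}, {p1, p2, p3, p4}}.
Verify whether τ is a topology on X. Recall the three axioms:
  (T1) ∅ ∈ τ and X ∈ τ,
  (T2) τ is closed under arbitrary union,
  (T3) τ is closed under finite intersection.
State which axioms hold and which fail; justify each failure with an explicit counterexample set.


τ IS a topology on X.

Axiom (T1): ∅ ∈ τ? Yes; X ∈ τ? Yes.
Axiom (T2/T3): check pairwise unions and intersections of members of τ.
All pairwise intersections and unions checked — each lies in τ. Therefore τ satisfies (T1), (T2), (T3): it IS a topology on X.


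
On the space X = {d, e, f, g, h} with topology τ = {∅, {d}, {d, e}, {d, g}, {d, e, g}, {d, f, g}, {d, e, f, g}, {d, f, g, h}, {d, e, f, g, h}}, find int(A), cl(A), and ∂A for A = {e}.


int(A) = ∅, cl(A) = {e}, ∂A = {e}.

Closed sets in (X, τ) are complements of opens:
  closed(X, τ) = {∅, {e}, {h}, {e, h}, {f, h}, {e, f, h}, {f, g, h}, {e, f, g, h}, {d, e, f, g, h}}.
int(A) = ⋃ {U ∈ τ : U ⊆ A}. Opens contained in A: ∅.
Taking the union of these: int(A) = ∅.
cl(A) = ⋂ {C closed : A ⊆ C}. Closed sets containing A: {e}, {e, h}, {e, f, h}, {e, f, g, h}, {d, e, f, g, h}.
Intersecting these: cl(A) = {e}.
∂A = cl(A) ∖ int(A) = {e} ∖ ∅ = {e}.


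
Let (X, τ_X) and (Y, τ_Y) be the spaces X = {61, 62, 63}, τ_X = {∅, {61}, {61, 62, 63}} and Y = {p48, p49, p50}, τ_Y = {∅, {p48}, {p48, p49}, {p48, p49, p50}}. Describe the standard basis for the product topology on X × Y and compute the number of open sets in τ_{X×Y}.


Basis B = {∅ × ∅, {61} × {p48}, {61} × {p48, p49}, {61} × {p48, p49, p50}, {61, 62, 63} × {p48}, {61, 62, 63} × {p48, p49}, {61, 62, 63} × {p48, p49, p50}}; |τ_{X×Y}| = 10.

Enumerate products U × V with U ∈ τ_X, V ∈ τ_Y (deduplicated):
  ∅ × ∅ = {} (∅)
  {61} × {p48} = {(61,p48)}
  {61} × {p48, p49} = {(61,p48), (61,p49)}
  {61} × {p48, p49, p50} = {(61,p48), (61,p49), (61,p50)}
  {61, 62, 63} × {p48} = {(61,p48), (62,p48), (63,p48)}
  {61, 62, 63} × {p48, p49} = {(61,p48), (61,p49), (62,p48), (62,p49), (63,p48), (63,p49)}
  {61, 62, 63} × {p48, p49, p50} = {(61,p48), (61,p49), (61,p50), (62,p48), (62,p49), (62,p50), (63,p48), (63,p49), (63,p50)}
These 7 distinct sets form the basis B.
Close under arbitrary unions to get τ_{X×Y}; counting gives |τ_{X×Y}| = 10.


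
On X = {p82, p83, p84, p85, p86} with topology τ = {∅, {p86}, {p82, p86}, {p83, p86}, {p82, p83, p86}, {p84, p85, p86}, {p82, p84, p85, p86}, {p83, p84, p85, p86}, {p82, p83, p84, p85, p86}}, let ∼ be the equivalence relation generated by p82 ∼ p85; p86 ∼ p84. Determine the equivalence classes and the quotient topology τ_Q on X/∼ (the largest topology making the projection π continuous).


X/∼ = {[p82=p85], [p83], [p84=p86]}; |τ_Q| = 3.

Equivalence classes: [p82=p85], [p83], [p84=p86].
Quotient map π: X → X/∼ sends p82 ↦ [p82=p85], p83 ↦ [p83], p84 ↦ [p84=p86], p85 ↦ [p82=p85], p86 ↦ [p84=p86].
For each subset V ⊆ X/∼, compute π^{-1}(V) ⊆ X and check whether π^{-1}(V) ∈ τ. V is open in τ_Q iff π^{-1}(V) ∈ τ.
  V = {}: π^{-1}(V) = ∅ ∈ τ ✓.
  V = {[p82=p85]}: π^{-1}(V) = {p82, p85} ∉ τ ✗.
  V = {[p83]}: π^{-1}(V) = {p83} ∉ τ ✗.
  V = {[p82=p85], [p83]}: π^{-1}(V) = {p82, p83, p85} ∉ τ ✗.
  V = {[p84=p86]}: π^{-1}(V) = {p84, p86} ∉ τ ✗.
  V = {[p82=p85], [p84=p86]}: π^{-1}(V) = {p82, p84, p85, p86} ∈ τ ✓.
  V = {[p83], [p84=p86]}: π^{-1}(V) = {p83, p84, p86} ∉ τ ✗.
  V = {[p82=p85], [p83], [p84=p86]}: π^{-1}(V) = {p82, p83, p84, p85, p86} ∈ τ ✓.
Open sets in the quotient: τ_Q = {{}, {[p82=p85], [p84=p86]}, {[p82=p85], [p83], [p84=p86]}} (3 elements).


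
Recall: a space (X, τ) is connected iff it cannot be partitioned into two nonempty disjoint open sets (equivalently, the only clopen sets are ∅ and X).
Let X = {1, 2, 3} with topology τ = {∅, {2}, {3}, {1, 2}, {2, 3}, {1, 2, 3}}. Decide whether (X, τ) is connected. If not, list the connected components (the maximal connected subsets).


(X, τ) is disconnected; components = [{3}, {1, 2}].

Find clopen sets (U ∈ τ with X ∖ U ∈ τ):
  U = ∅, X ∖ U = {1, 2, 3} — both open, so U is clopen.
  U = {3}, X ∖ U = {1, 2} — both open, so U is clopen.
  U = {1, 2}, X ∖ U = {3} — both open, so U is clopen.
  U = {1, 2, 3}, X ∖ U = ∅ — both open, so U is clopen.
Nontrivial clopen(s) exist: e.g. {1, 2}. So (X, τ) is disconnected.
Compute connected components by grouping points that agree on all clopens:
  component: {3}
  component: {1, 2}


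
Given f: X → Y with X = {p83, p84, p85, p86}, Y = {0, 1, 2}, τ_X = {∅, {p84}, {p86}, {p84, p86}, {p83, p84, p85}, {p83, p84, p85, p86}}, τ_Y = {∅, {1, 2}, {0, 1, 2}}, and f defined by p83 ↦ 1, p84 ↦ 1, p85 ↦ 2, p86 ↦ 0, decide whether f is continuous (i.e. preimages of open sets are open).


f IS continuous.

Compute f^{-1}(U) for each U ∈ τ_Y:
  U = ∅: f^{-1}(U) = ∅ ∈ τ_X ✓.
  U = {1, 2}: f^{-1}(U) = {p83, p84, p85} ∈ τ_X ✓.
  U = {0, 1, 2}: f^{-1}(U) = {p83, p84, p85, p86} ∈ τ_X ✓.
Every preimage lies in τ_X, so f IS continuous.


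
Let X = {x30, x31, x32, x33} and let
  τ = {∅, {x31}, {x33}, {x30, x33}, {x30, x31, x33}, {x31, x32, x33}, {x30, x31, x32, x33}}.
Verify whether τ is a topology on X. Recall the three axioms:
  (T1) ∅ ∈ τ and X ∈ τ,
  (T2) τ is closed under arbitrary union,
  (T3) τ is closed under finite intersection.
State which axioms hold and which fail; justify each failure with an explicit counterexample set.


τ is NOT a topology on X.

Axiom (T1): ∅ ∈ τ? Yes; X ∈ τ? Yes.
Axiom (T2/T3): check pairwise unions and intersections of members of τ.
Counterexample for (T2): {x31} ∪ {x33} = {x31, x33} ∉ τ. Therefore τ is NOT a topology.


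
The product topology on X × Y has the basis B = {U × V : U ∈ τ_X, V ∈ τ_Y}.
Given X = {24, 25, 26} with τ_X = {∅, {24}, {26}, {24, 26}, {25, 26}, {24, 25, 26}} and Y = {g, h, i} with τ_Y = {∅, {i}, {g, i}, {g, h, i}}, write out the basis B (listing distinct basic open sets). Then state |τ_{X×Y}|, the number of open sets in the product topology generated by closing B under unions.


Basis B = {∅ × ∅, {24} × {i}, {26} × {i}, {24} × {g, i}, {24, 26} × {i}, {25, 26} × {i}, {26} × {g, i}, {24} × {g, h, i}, {24, 25, 26} × {i}, {26} × {g, h, i}, {24, 26} × {g, i}, {25, 26} × {g, i}, {24, 26} × {g, h, i}, {24, 25, 26} × {g, i}, {25, 26} × {g, h, i}, {24, 25, 26} × {g, h, i}}; |τ_{X×Y}| = 40.

Enumerate products U × V with U ∈ τ_X, V ∈ τ_Y (deduplicated):
  ∅ × ∅ = {} (∅)
  {24} × {i} = {(24,i)}
  {26} × {i} = {(26,i)}
  {24} × {g, i} = {(24,g), (24,i)}
  {24, 26} × {i} = {(24,i), (26,i)}
  {25, 26} × {i} = {(25,i), (26,i)}
  {26} × {g, i} = {(26,g), (26,i)}
  {24} × {g, h, i} = {(24,g), (24,h), (24,i)}
  {24, 25, 26} × {i} = {(24,i), (25,i), (26,i)}
  {26} × {g, h, i} = {(26,g), (26,h), (26,i)}
  {24, 26} × {g, i} = {(24,g), (24,i), (26,g), (26,i)}
  {25, 26} × {g, i} = {(25,g), (25,i), (26,g), (26,i)}
  {24, 26} × {g, h, i} = {(24,g), (24,h), (24,i), (26,g), (26,h), (26,i)}
  {24, 25, 26} × {g, i} = {(24,g), (24,i), (25,g), (25,i), (26,g), (26,i)}
  {25, 26} × {g, h, i} = {(25,g), (25,h), (25,i), (26,g), (26,h), (26,i)}
  {24, 25, 26} × {g, h, i} = {(24,g), (24,h), (24,i), (25,g), (25,h), (25,i), (26,g), (26,h), (26,i)}
These 16 distinct sets form the basis B.
Close under arbitrary unions to get τ_{X×Y}; counting gives |τ_{X×Y}| = 40.


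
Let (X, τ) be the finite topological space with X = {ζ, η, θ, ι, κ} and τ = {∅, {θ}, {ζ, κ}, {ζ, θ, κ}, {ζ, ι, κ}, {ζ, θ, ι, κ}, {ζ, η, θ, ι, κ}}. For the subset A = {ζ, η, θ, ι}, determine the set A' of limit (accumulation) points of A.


A' = {η, ι, κ}

For each x ∈ X, list the open sets U ∈ τ with x ∈ U, then check whether U ∩ (A ∖ {x}) ≠ ∅ for every such U.
  x = ζ: open {ζ, κ} ∋ x has {ζ, κ} ∩ (A ∖ {ζ}) = ∅, so x is NOT a limit point.
  x = η: opens ∋ x are {ζ, η, θ, ι, κ}; each meets A ∖ {η}, so x IS a limit point.
  x = θ: open {θ} ∋ x has {θ} ∩ (A ∖ {θ}) = ∅, so x is NOT a limit point.
  x = ι: opens ∋ x are {ζ, ι, κ}, {ζ, θ, ι, κ}, {ζ, η, θ, ι, κ}; each meets A ∖ {ι}, so x IS a limit point.
  x = κ: opens ∋ x are {ζ, κ}, {ζ, θ, κ}, {ζ, ι, κ}, {ζ, θ, ι, κ}, {ζ, η, θ, ι, κ}; each meets A ∖ {κ}, so x IS a limit point.
Collecting: A' = {η, ι, κ}.


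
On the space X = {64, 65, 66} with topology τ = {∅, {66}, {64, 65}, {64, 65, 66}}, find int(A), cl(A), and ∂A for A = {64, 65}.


int(A) = {64, 65}, cl(A) = {64, 65}, ∂A = ∅.

Closed sets in (X, τ) are complements of opens:
  closed(X, τ) = {∅, {66}, {64, 65}, {64, 65, 66}}.
int(A) = ⋃ {U ∈ τ : U ⊆ A}. Opens contained in A: ∅, {64, 65}.
Taking the union of these: int(A) = {64, 65}.
cl(A) = ⋂ {C closed : A ⊆ C}. Closed sets containing A: {64, 65}, {64, 65, 66}.
Intersecting these: cl(A) = {64, 65}.
∂A = cl(A) ∖ int(A) = {64, 65} ∖ {64, 65} = ∅.


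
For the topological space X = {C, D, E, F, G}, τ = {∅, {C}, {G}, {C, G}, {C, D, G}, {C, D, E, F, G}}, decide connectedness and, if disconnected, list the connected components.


(X, τ) is connected.

Find clopen sets (U ∈ τ with X ∖ U ∈ τ):
  U = ∅, X ∖ U = {C, D, E, F, G} — both open, so U is clopen.
  U = {C, D, E, F, G}, X ∖ U = ∅ — both open, so U is clopen.
Only trivial clopens (∅ and X) exist, so (X, τ) is connected.
Compute connected components by grouping points that agree on all clopens:
  component: {C, D, E, F, G}


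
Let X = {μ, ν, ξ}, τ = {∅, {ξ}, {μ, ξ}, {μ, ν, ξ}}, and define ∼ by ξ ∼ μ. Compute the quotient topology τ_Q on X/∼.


X/∼ = {[μ=ξ], [ν]}; |τ_Q| = 3.

Equivalence classes: [μ=ξ], [ν].
Quotient map π: X → X/∼ sends μ ↦ [μ=ξ], ν ↦ [ν], ξ ↦ [μ=ξ].
For each subset V ⊆ X/∼, compute π^{-1}(V) ⊆ X and check whether π^{-1}(V) ∈ τ. V is open in τ_Q iff π^{-1}(V) ∈ τ.
  V = {}: π^{-1}(V) = ∅ ∈ τ ✓.
  V = {[μ=ξ]}: π^{-1}(V) = {μ, ξ} ∈ τ ✓.
  V = {[ν]}: π^{-1}(V) = {ν} ∉ τ ✗.
  V = {[μ=ξ], [ν]}: π^{-1}(V) = {μ, ν, ξ} ∈ τ ✓.
Open sets in the quotient: τ_Q = {{}, {[μ=ξ]}, {[μ=ξ], [ν]}} (3 elements).


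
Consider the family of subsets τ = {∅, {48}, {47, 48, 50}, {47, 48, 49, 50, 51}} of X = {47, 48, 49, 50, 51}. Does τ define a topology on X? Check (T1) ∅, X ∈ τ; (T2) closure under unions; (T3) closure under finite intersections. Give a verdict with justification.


τ IS a topology on X.

Axiom (T1): ∅ ∈ τ? Yes; X ∈ τ? Yes.
Axiom (T2/T3): check pairwise unions and intersections of members of τ.
All pairwise intersections and unions checked — each lies in τ. Therefore τ satisfies (T1), (T2), (T3): it IS a topology on X.


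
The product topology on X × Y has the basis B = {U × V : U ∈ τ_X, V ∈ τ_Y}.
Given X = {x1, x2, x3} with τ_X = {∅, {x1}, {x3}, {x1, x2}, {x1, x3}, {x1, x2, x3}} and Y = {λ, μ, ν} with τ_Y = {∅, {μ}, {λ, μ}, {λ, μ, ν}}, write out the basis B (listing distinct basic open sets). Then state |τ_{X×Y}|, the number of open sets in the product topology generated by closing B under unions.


Basis B = {∅ × ∅, {x1} × {μ}, {x3} × {μ}, {x1} × {λ, μ}, {x1, x2} × {μ}, {x1, x3} × {μ}, {x3} × {λ, μ}, {x1} × {λ, μ, ν}, {x1, x2, x3} × {μ}, {x3} × {λ, μ, ν}, {x1, x2} × {λ, μ}, {x1, x3} × {λ, μ}, {x1, x2} × {λ, μ, ν}, {x1, x3} × {λ, μ, ν}, {x1, x2, x3} × {λ, μ}, {x1, x2, x3} × {λ, μ, ν}}; |τ_{X×Y}| = 40.

Enumerate products U × V with U ∈ τ_X, V ∈ τ_Y (deduplicated):
  ∅ × ∅ = {} (∅)
  {x1} × {μ} = {(x1,μ)}
  {x3} × {μ} = {(x3,μ)}
  {x1} × {λ, μ} = {(x1,λ), (x1,μ)}
  {x1, x2} × {μ} = {(x1,μ), (x2,μ)}
  {x1, x3} × {μ} = {(x1,μ), (x3,μ)}
  {x3} × {λ, μ} = {(x3,λ), (x3,μ)}
  {x1} × {λ, μ, ν} = {(x1,λ), (x1,μ), (x1,ν)}
  {x1, x2, x3} × {μ} = {(x1,μ), (x2,μ), (x3,μ)}
  {x3} × {λ, μ, ν} = {(x3,λ), (x3,μ), (x3,ν)}
  {x1, x2} × {λ, μ} = {(x1,λ), (x1,μ), (x2,λ), (x2,μ)}
  {x1, x3} × {λ, μ} = {(x1,λ), (x1,μ), (x3,λ), (x3,μ)}
  {x1, x2} × {λ, μ, ν} = {(x1,λ), (x1,μ), (x1,ν), (x2,λ), (x2,μ), (x2,ν)}
  {x1, x3} × {λ, μ, ν} = {(x1,λ), (x1,μ), (x1,ν), (x3,λ), (x3,μ), (x3,ν)}
  {x1, x2, x3} × {λ, μ} = {(x1,λ), (x1,μ), (x2,λ), (x2,μ), (x3,λ), (x3,μ)}
  {x1, x2, x3} × {λ, μ, ν} = {(x1,λ), (x1,μ), (x1,ν), (x2,λ), (x2,μ), (x2,ν), (x3,λ), (x3,μ), (x3,ν)}
These 16 distinct sets form the basis B.
Close under arbitrary unions to get τ_{X×Y}; counting gives |τ_{X×Y}| = 40.


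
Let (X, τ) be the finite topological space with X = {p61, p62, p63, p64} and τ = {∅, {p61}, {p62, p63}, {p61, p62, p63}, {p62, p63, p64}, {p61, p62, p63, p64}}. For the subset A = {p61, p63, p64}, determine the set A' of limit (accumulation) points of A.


A' = {p62, p64}

For each x ∈ X, list the open sets U ∈ τ with x ∈ U, then check whether U ∩ (A ∖ {x}) ≠ ∅ for every such U.
  x = p61: open {p61} ∋ x has {p61} ∩ (A ∖ {p61}) = ∅, so x is NOT a limit point.
  x = p62: opens ∋ x are {p62, p63}, {p61, p62, p63}, {p62, p63, p64}, {p61, p62, p63, p64}; each meets A ∖ {p62}, so x IS a limit point.
  x = p63: open {p62, p63} ∋ x has {p62, p63} ∩ (A ∖ {p63}) = ∅, so x is NOT a limit point.
  x = p64: opens ∋ x are {p62, p63, p64}, {p61, p62, p63, p64}; each meets A ∖ {p64}, so x IS a limit point.
Collecting: A' = {p62, p64}.


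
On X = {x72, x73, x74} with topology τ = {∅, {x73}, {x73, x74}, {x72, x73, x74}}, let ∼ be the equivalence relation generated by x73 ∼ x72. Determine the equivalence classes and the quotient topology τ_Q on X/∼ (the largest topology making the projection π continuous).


X/∼ = {[x72=x73], [x74]}; |τ_Q| = 2.

Equivalence classes: [x72=x73], [x74].
Quotient map π: X → X/∼ sends x72 ↦ [x72=x73], x73 ↦ [x72=x73], x74 ↦ [x74].
For each subset V ⊆ X/∼, compute π^{-1}(V) ⊆ X and check whether π^{-1}(V) ∈ τ. V is open in τ_Q iff π^{-1}(V) ∈ τ.
  V = {}: π^{-1}(V) = ∅ ∈ τ ✓.
  V = {[x72=x73]}: π^{-1}(V) = {x72, x73} ∉ τ ✗.
  V = {[x74]}: π^{-1}(V) = {x74} ∉ τ ✗.
  V = {[x72=x73], [x74]}: π^{-1}(V) = {x72, x73, x74} ∈ τ ✓.
Open sets in the quotient: τ_Q = {{}, {[x72=x73], [x74]}} (2 elements).


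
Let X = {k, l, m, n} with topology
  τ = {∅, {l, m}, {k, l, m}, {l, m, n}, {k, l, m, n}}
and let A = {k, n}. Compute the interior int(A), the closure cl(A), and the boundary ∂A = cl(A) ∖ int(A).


int(A) = ∅, cl(A) = {k, n}, ∂A = {k, n}.

Closed sets in (X, τ) are complements of opens:
  closed(X, τ) = {∅, {k}, {n}, {k, n}, {k, l, m, n}}.
int(A) = ⋃ {U ∈ τ : U ⊆ A}. Opens contained in A: ∅.
Taking the union of these: int(A) = ∅.
cl(A) = ⋂ {C closed : A ⊆ C}. Closed sets containing A: {k, n}, {k, l, m, n}.
Intersecting these: cl(A) = {k, n}.
∂A = cl(A) ∖ int(A) = {k, n} ∖ ∅ = {k, n}.


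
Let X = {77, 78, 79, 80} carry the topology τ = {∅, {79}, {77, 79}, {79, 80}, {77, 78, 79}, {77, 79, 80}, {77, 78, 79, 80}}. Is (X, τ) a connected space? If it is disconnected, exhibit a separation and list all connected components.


(X, τ) is connected.

Find clopen sets (U ∈ τ with X ∖ U ∈ τ):
  U = ∅, X ∖ U = {77, 78, 79, 80} — both open, so U is clopen.
  U = {77, 78, 79, 80}, X ∖ U = ∅ — both open, so U is clopen.
Only trivial clopens (∅ and X) exist, so (X, τ) is connected.
Compute connected components by grouping points that agree on all clopens:
  component: {77, 78, 79, 80}


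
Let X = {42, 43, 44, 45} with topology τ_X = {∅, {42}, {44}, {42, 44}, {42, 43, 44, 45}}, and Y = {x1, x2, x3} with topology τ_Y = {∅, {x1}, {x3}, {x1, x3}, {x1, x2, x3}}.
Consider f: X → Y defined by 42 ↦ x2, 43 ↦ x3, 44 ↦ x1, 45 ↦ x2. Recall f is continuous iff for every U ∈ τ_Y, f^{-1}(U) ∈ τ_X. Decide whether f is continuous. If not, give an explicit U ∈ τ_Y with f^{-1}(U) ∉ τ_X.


f is NOT continuous.

Compute f^{-1}(U) for each U ∈ τ_Y:
  U = ∅: f^{-1}(U) = ∅ ∈ τ_X ✓.
  U = {x1}: f^{-1}(U) = {44} ∈ τ_X ✓.
  U = {x3}: f^{-1}(U) = {43} ∉ τ_X ✗.
  U = {x1, x3}: f^{-1}(U) = {43, 44} ∉ τ_X ✗.
  U = {x1, x2, x3}: f^{-1}(U) = {42, 43, 44, 45} ∈ τ_X ✓.
Found U = {x3} with f^{-1}(U) = {43} not in τ_X. Therefore f is NOT continuous.


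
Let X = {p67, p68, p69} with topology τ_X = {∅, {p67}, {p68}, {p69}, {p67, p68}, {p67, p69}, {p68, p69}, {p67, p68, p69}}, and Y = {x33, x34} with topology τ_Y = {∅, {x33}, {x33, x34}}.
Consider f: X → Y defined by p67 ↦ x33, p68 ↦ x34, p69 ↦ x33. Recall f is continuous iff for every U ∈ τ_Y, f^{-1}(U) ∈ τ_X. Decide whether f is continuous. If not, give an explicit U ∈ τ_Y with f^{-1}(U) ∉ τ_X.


f IS continuous.

Compute f^{-1}(U) for each U ∈ τ_Y:
  U = ∅: f^{-1}(U) = ∅ ∈ τ_X ✓.
  U = {x33}: f^{-1}(U) = {p67, p69} ∈ τ_X ✓.
  U = {x33, x34}: f^{-1}(U) = {p67, p68, p69} ∈ τ_X ✓.
Every preimage lies in τ_X, so f IS continuous.


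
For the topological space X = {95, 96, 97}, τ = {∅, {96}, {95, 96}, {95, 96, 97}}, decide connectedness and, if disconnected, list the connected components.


(X, τ) is connected.

Find clopen sets (U ∈ τ with X ∖ U ∈ τ):
  U = ∅, X ∖ U = {95, 96, 97} — both open, so U is clopen.
  U = {95, 96, 97}, X ∖ U = ∅ — both open, so U is clopen.
Only trivial clopens (∅ and X) exist, so (X, τ) is connected.
Compute connected components by grouping points that agree on all clopens:
  component: {95, 96, 97}


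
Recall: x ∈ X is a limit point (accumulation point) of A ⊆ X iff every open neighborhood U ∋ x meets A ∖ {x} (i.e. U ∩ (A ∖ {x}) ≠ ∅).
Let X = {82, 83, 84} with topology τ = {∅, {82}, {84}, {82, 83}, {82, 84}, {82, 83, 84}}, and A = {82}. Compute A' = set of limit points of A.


A' = {83}

For each x ∈ X, list the open sets U ∈ τ with x ∈ U, then check whether U ∩ (A ∖ {x}) ≠ ∅ for every such U.
  x = 82: open {82} ∋ x has {82} ∩ (A ∖ {82}) = ∅, so x is NOT a limit point.
  x = 83: opens ∋ x are {82, 83}, {82, 83, 84}; each meets A ∖ {83}, so x IS a limit point.
  x = 84: open {84} ∋ x has {84} ∩ (A ∖ {84}) = ∅, so x is NOT a limit point.
Collecting: A' = {83}.


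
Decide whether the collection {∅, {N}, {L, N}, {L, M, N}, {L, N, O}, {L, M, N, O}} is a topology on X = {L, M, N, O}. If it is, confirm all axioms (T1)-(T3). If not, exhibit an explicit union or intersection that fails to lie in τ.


τ IS a topology on X.

Axiom (T1): ∅ ∈ τ? Yes; X ∈ τ? Yes.
Axiom (T2/T3): check pairwise unions and intersections of members of τ.
All pairwise intersections and unions checked — each lies in τ. Therefore τ satisfies (T1), (T2), (T3): it IS a topology on X.


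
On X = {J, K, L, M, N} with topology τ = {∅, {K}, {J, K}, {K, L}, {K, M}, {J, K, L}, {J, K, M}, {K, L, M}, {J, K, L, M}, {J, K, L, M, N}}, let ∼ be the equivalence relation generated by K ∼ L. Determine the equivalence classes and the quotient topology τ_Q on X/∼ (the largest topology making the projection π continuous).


X/∼ = {[J], [K=L], [M], [N]}; |τ_Q| = 6.

Equivalence classes: [J], [K=L], [M], [N].
Quotient map π: X → X/∼ sends J ↦ [J], K ↦ [K=L], L ↦ [K=L], M ↦ [M], N ↦ [N].
For each subset V ⊆ X/∼, compute π^{-1}(V) ⊆ X and check whether π^{-1}(V) ∈ τ. V is open in τ_Q iff π^{-1}(V) ∈ τ.
  V = {}: π^{-1}(V) = ∅ ∈ τ ✓.
  V = {[J]}: π^{-1}(V) = {J} ∉ τ ✗.
  V = {[K=L]}: π^{-1}(V) = {K, L} ∈ τ ✓.
  V = {[J], [K=L]}: π^{-1}(V) = {J, K, L} ∈ τ ✓.
  V = {[M]}: π^{-1}(V) = {M} ∉ τ ✗.
  V = {[J], [M]}: π^{-1}(V) = {J, M} ∉ τ ✗.
  V = {[K=L], [M]}: π^{-1}(V) = {K, L, M} ∈ τ ✓.
  V = {[J], [K=L], [M]}: π^{-1}(V) = {J, K, L, M} ∈ τ ✓.
  V = {[N]}: π^{-1}(V) = {N} ∉ τ ✗.
  V = {[J], [N]}: π^{-1}(V) = {J, N} ∉ τ ✗.
  V = {[K=L], [N]}: π^{-1}(V) = {K, L, N} ∉ τ ✗.
  V = {[J], [K=L], [N]}: π^{-1}(V) = {J, K, L, N} ∉ τ ✗.
  V = {[M], [N]}: π^{-1}(V) = {M, N} ∉ τ ✗.
  V = {[J], [M], [N]}: π^{-1}(V) = {J, M, N} ∉ τ ✗.
  V = {[K=L], [M], [N]}: π^{-1}(V) = {K, L, M, N} ∉ τ ✗.
  V = {[J], [K=L], [M], [N]}: π^{-1}(V) = {J, K, L, M, N} ∈ τ ✓.
Open sets in the quotient: τ_Q = {{}, {[K=L]}, {[J], [K=L]}, {[K=L], [M]}, {[J], [K=L], [M]}, {[J], [K=L], [M], [N]}} (6 elements).


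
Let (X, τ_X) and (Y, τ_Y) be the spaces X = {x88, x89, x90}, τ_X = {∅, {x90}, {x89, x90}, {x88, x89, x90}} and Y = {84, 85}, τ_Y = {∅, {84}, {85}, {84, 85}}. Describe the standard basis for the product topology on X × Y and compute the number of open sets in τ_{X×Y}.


Basis B = {∅ × ∅, {x90} × {84}, {x90} × {85}, {x89, x90} × {84}, {x89, x90} × {85}, {x90} × {84, 85}, {x88, x89, x90} × {84}, {x88, x89, x90} × {85}, {x89, x90} × {84, 85}, {x88, x89, x90} × {84, 85}}; |τ_{X×Y}| = 16.

Enumerate products U × V with U ∈ τ_X, V ∈ τ_Y (deduplicated):
  ∅ × ∅ = {} (∅)
  {x90} × {84} = {(x90,84)}
  {x90} × {85} = {(x90,85)}
  {x89, x90} × {84} = {(x89,84), (x90,84)}
  {x89, x90} × {85} = {(x89,85), (x90,85)}
  {x90} × {84, 85} = {(x90,84), (x90,85)}
  {x88, x89, x90} × {84} = {(x88,84), (x89,84), (x90,84)}
  {x88, x89, x90} × {85} = {(x88,85), (x89,85), (x90,85)}
  {x89, x90} × {84, 85} = {(x89,84), (x89,85), (x90,84), (x90,85)}
  {x88, x89, x90} × {84, 85} = {(x88,84), (x88,85), (x89,84), (x89,85), (x90,84), (x90,85)}
These 10 distinct sets form the basis B.
Close under arbitrary unions to get τ_{X×Y}; counting gives |τ_{X×Y}| = 16.


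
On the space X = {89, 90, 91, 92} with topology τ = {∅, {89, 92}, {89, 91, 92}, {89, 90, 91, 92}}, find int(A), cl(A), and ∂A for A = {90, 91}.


int(A) = ∅, cl(A) = {90, 91}, ∂A = {90, 91}.

Closed sets in (X, τ) are complements of opens:
  closed(X, τ) = {∅, {90}, {90, 91}, {89, 90, 91, 92}}.
int(A) = ⋃ {U ∈ τ : U ⊆ A}. Opens contained in A: ∅.
Taking the union of these: int(A) = ∅.
cl(A) = ⋂ {C closed : A ⊆ C}. Closed sets containing A: {90, 91}, {89, 90, 91, 92}.
Intersecting these: cl(A) = {90, 91}.
∂A = cl(A) ∖ int(A) = {90, 91} ∖ ∅ = {90, 91}.


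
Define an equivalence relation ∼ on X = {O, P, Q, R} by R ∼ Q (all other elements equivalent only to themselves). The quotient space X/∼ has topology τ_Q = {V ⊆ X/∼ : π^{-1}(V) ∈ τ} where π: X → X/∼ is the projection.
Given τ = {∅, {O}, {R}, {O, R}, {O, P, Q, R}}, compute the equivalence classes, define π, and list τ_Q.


X/∼ = {[O], [P], [Q=R]}; |τ_Q| = 3.

Equivalence classes: [O], [P], [Q=R].
Quotient map π: X → X/∼ sends O ↦ [O], P ↦ [P], Q ↦ [Q=R], R ↦ [Q=R].
For each subset V ⊆ X/∼, compute π^{-1}(V) ⊆ X and check whether π^{-1}(V) ∈ τ. V is open in τ_Q iff π^{-1}(V) ∈ τ.
  V = {}: π^{-1}(V) = ∅ ∈ τ ✓.
  V = {[O]}: π^{-1}(V) = {O} ∈ τ ✓.
  V = {[P]}: π^{-1}(V) = {P} ∉ τ ✗.
  V = {[O], [P]}: π^{-1}(V) = {O, P} ∉ τ ✗.
  V = {[Q=R]}: π^{-1}(V) = {Q, R} ∉ τ ✗.
  V = {[O], [Q=R]}: π^{-1}(V) = {O, Q, R} ∉ τ ✗.
  V = {[P], [Q=R]}: π^{-1}(V) = {P, Q, R} ∉ τ ✗.
  V = {[O], [P], [Q=R]}: π^{-1}(V) = {O, P, Q, R} ∈ τ ✓.
Open sets in the quotient: τ_Q = {{}, {[O]}, {[O], [P], [Q=R]}} (3 elements).


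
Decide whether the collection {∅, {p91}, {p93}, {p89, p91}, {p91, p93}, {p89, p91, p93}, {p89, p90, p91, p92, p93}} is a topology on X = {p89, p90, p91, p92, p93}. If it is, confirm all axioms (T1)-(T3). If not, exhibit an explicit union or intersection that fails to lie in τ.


τ IS a topology on X.

Axiom (T1): ∅ ∈ τ? Yes; X ∈ τ? Yes.
Axiom (T2/T3): check pairwise unions and intersections of members of τ.
All pairwise intersections and unions checked — each lies in τ. Therefore τ satisfies (T1), (T2), (T3): it IS a topology on X.


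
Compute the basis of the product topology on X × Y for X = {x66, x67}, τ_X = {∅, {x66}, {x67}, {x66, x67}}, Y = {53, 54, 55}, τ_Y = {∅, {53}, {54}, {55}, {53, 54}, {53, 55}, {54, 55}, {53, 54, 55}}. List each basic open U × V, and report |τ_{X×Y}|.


Basis B = {∅ × ∅, {x66} × {53}, {x66} × {54}, {x66} × {55}, {x67} × {53}, {x67} × {54}, {x67} × {55}, {x66} × {53, 54}, {x66} × {53, 55}, {x66, x67} × {53}, {x66} × {54, 55}, {x66, x67} × {54}, {x66, x67} × {55}, {x67} × {53, 54}, {x67} × {53, 55}, {x67} × {54, 55}, {x66} × {53, 54, 55}, {x67} × {53, 54, 55}, {x66, x67} × {53, 54}, {x66, x67} × {53, 55}, {x66, x67} × {54, 55}, {x66, x67} × {53, 54, 55}}; |τ_{X×Y}| = 64.

Enumerate products U × V with U ∈ τ_X, V ∈ τ_Y (deduplicated):
  ∅ × ∅ = {} (∅)
  {x66} × {53} = {(x66,53)}
  {x66} × {54} = {(x66,54)}
  {x66} × {55} = {(x66,55)}
  {x67} × {53} = {(x67,53)}
  {x67} × {54} = {(x67,54)}
  {x67} × {55} = {(x67,55)}
  {x66} × {53, 54} = {(x66,53), (x66,54)}
  {x66} × {53, 55} = {(x66,53), (x66,55)}
  {x66, x67} × {53} = {(x66,53), (x67,53)}
  {x66} × {54, 55} = {(x66,54), (x66,55)}
  {x66, x67} × {54} = {(x66,54), (x67,54)}
  {x66, x67} × {55} = {(x66,55), (x67,55)}
  {x67} × {53, 54} = {(x67,53), (x67,54)}
  {x67} × {53, 55} = {(x67,53), (x67,55)}
  {x67} × {54, 55} = {(x67,54), (x67,55)}
  {x66} × {53, 54, 55} = {(x66,53), (x66,54), (x66,55)}
  {x67} × {53, 54, 55} = {(x67,53), (x67,54), (x67,55)}
  {x66, x67} × {53, 54} = {(x66,53), (x66,54), (x67,53), (x67,54)}
  {x66, x67} × {53, 55} = {(x66,53), (x66,55), (x67,53), (x67,55)}
  {x66, x67} × {54, 55} = {(x66,54), (x66,55), (x67,54), (x67,55)}
  {x66, x67} × {53, 54, 55} = {(x66,53), (x66,54), (x66,55), (x67,53), (x67,54), (x67,55)}
These 22 distinct sets form the basis B.
Close under arbitrary unions to get τ_{X×Y}; counting gives |τ_{X×Y}| = 64.


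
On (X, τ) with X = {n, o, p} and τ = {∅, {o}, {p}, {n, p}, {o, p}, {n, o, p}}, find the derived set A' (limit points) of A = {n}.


A' = ∅

For each x ∈ X, list the open sets U ∈ τ with x ∈ U, then check whether U ∩ (A ∖ {x}) ≠ ∅ for every such U.
  x = n: open {n, p} ∋ x has {n, p} ∩ (A ∖ {n}) = ∅, so x is NOT a limit point.
  x = o: open {o} ∋ x has {o} ∩ (A ∖ {o}) = ∅, so x is NOT a limit point.
  x = p: open {p} ∋ x has {p} ∩ (A ∖ {p}) = ∅, so x is NOT a limit point.
Collecting: A' = ∅.


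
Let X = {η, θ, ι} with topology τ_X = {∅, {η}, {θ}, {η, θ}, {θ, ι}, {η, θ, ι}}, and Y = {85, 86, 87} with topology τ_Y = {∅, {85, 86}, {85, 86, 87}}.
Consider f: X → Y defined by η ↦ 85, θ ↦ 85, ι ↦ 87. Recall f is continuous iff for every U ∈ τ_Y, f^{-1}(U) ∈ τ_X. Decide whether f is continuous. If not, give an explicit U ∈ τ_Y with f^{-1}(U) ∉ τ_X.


f IS continuous.

Compute f^{-1}(U) for each U ∈ τ_Y:
  U = ∅: f^{-1}(U) = ∅ ∈ τ_X ✓.
  U = {85, 86}: f^{-1}(U) = {η, θ} ∈ τ_X ✓.
  U = {85, 86, 87}: f^{-1}(U) = {η, θ, ι} ∈ τ_X ✓.
Every preimage lies in τ_X, so f IS continuous.


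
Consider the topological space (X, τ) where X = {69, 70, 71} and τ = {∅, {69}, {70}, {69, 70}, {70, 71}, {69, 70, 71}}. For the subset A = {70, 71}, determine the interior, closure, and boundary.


int(A) = {70, 71}, cl(A) = {70, 71}, ∂A = ∅.

Closed sets in (X, τ) are complements of opens:
  closed(X, τ) = {∅, {69}, {71}, {69, 71}, {70, 71}, {69, 70, 71}}.
int(A) = ⋃ {U ∈ τ : U ⊆ A}. Opens contained in A: ∅, {70}, {70, 71}.
Taking the union of these: int(A) = {70, 71}.
cl(A) = ⋂ {C closed : A ⊆ C}. Closed sets containing A: {70, 71}, {69, 70, 71}.
Intersecting these: cl(A) = {70, 71}.
∂A = cl(A) ∖ int(A) = {70, 71} ∖ {70, 71} = ∅.


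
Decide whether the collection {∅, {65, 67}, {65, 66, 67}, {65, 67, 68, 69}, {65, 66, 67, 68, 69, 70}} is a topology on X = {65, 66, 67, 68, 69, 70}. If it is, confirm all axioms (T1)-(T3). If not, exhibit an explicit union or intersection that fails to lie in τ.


τ is NOT a topology on X.

Axiom (T1): ∅ ∈ τ? Yes; X ∈ τ? Yes.
Axiom (T2/T3): check pairwise unions and intersections of members of τ.
Counterexample for (T2): {65, 66, 67} ∪ {65, 67, 68, 69} = {65, 66, 67, 68, 69} ∉ τ. Therefore τ is NOT a topology.


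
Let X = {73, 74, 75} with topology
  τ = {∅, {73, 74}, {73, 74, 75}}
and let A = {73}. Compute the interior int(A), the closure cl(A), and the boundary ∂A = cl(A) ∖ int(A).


int(A) = ∅, cl(A) = {73, 74, 75}, ∂A = {73, 74, 75}.

Closed sets in (X, τ) are complements of opens:
  closed(X, τ) = {∅, {75}, {73, 74, 75}}.
int(A) = ⋃ {U ∈ τ : U ⊆ A}. Opens contained in A: ∅.
Taking the union of these: int(A) = ∅.
cl(A) = ⋂ {C closed : A ⊆ C}. Closed sets containing A: {73, 74, 75}.
Intersecting these: cl(A) = {73, 74, 75}.
∂A = cl(A) ∖ int(A) = {73, 74, 75} ∖ ∅ = {73, 74, 75}.


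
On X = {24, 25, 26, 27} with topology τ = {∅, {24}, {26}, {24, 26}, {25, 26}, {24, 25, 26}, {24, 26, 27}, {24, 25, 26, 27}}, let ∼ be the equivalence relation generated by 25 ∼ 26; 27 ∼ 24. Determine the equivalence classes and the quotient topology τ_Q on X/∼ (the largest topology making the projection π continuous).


X/∼ = {[24=27], [25=26]}; |τ_Q| = 3.

Equivalence classes: [24=27], [25=26].
Quotient map π: X → X/∼ sends 24 ↦ [24=27], 25 ↦ [25=26], 26 ↦ [25=26], 27 ↦ [24=27].
For each subset V ⊆ X/∼, compute π^{-1}(V) ⊆ X and check whether π^{-1}(V) ∈ τ. V is open in τ_Q iff π^{-1}(V) ∈ τ.
  V = {}: π^{-1}(V) = ∅ ∈ τ ✓.
  V = {[24=27]}: π^{-1}(V) = {24, 27} ∉ τ ✗.
  V = {[25=26]}: π^{-1}(V) = {25, 26} ∈ τ ✓.
  V = {[24=27], [25=26]}: π^{-1}(V) = {24, 25, 26, 27} ∈ τ ✓.
Open sets in the quotient: τ_Q = {{}, {[25=26]}, {[24=27], [25=26]}} (3 elements).


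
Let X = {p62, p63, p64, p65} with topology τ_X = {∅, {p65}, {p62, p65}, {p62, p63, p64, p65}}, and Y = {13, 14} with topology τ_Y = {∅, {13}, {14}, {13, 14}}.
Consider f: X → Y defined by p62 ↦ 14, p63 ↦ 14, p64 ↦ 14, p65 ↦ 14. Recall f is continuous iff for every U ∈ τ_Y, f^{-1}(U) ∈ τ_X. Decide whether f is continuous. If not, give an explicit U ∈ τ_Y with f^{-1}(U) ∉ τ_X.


f IS continuous.

Compute f^{-1}(U) for each U ∈ τ_Y:
  U = ∅: f^{-1}(U) = ∅ ∈ τ_X ✓.
  U = {13}: f^{-1}(U) = ∅ ∈ τ_X ✓.
  U = {14}: f^{-1}(U) = {p62, p63, p64, p65} ∈ τ_X ✓.
  U = {13, 14}: f^{-1}(U) = {p62, p63, p64, p65} ∈ τ_X ✓.
Every preimage lies in τ_X, so f IS continuous.


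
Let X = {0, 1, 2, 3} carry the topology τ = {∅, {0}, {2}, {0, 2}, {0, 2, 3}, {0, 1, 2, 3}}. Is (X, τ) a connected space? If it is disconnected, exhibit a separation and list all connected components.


(X, τ) is connected.

Find clopen sets (U ∈ τ with X ∖ U ∈ τ):
  U = ∅, X ∖ U = {0, 1, 2, 3} — both open, so U is clopen.
  U = {0, 1, 2, 3}, X ∖ U = ∅ — both open, so U is clopen.
Only trivial clopens (∅ and X) exist, so (X, τ) is connected.
Compute connected components by grouping points that agree on all clopens:
  component: {0, 1, 2, 3}


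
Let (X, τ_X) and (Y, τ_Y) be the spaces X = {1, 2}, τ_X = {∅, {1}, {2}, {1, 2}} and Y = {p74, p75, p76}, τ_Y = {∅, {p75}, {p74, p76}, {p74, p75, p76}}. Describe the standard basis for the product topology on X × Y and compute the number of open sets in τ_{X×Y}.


Basis B = {∅ × ∅, {1} × {p75}, {2} × {p75}, {1} × {p74, p76}, {1, 2} × {p75}, {2} × {p74, p76}, {1} × {p74, p75, p76}, {2} × {p74, p75, p76}, {1, 2} × {p74, p76}, {1, 2} × {p74, p75, p76}}; |τ_{X×Y}| = 16.

Enumerate products U × V with U ∈ τ_X, V ∈ τ_Y (deduplicated):
  ∅ × ∅ = {} (∅)
  {1} × {p75} = {(1,p75)}
  {2} × {p75} = {(2,p75)}
  {1} × {p74, p76} = {(1,p74), (1,p76)}
  {1, 2} × {p75} = {(1,p75), (2,p75)}
  {2} × {p74, p76} = {(2,p74), (2,p76)}
  {1} × {p74, p75, p76} = {(1,p74), (1,p75), (1,p76)}
  {2} × {p74, p75, p76} = {(2,p74), (2,p75), (2,p76)}
  {1, 2} × {p74, p76} = {(1,p74), (1,p76), (2,p74), (2,p76)}
  {1, 2} × {p74, p75, p76} = {(1,p74), (1,p75), (1,p76), (2,p74), (2,p75), (2,p76)}
These 10 distinct sets form the basis B.
Close under arbitrary unions to get τ_{X×Y}; counting gives |τ_{X×Y}| = 16.


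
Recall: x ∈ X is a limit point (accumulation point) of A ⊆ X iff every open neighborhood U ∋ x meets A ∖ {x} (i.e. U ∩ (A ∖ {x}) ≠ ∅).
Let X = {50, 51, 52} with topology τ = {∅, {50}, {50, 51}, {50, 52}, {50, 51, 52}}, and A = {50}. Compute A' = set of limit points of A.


A' = {51, 52}

For each x ∈ X, list the open sets U ∈ τ with x ∈ U, then check whether U ∩ (A ∖ {x}) ≠ ∅ for every such U.
  x = 50: open {50} ∋ x has {50} ∩ (A ∖ {50}) = ∅, so x is NOT a limit point.
  x = 51: opens ∋ x are {50, 51}, {50, 51, 52}; each meets A ∖ {51}, so x IS a limit point.
  x = 52: opens ∋ x are {50, 52}, {50, 51, 52}; each meets A ∖ {52}, so x IS a limit point.
Collecting: A' = {51, 52}.


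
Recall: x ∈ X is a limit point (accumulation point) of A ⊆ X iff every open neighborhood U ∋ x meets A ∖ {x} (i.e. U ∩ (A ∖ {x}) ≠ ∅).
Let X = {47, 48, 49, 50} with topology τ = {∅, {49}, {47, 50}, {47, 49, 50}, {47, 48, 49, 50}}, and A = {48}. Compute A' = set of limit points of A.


A' = ∅

For each x ∈ X, list the open sets U ∈ τ with x ∈ U, then check whether U ∩ (A ∖ {x}) ≠ ∅ for every such U.
  x = 47: open {47, 50} ∋ x has {47, 50} ∩ (A ∖ {47}) = ∅, so x is NOT a limit point.
  x = 48: open {47, 48, 49, 50} ∋ x has {47, 48, 49, 50} ∩ (A ∖ {48}) = ∅, so x is NOT a limit point.
  x = 49: open {49} ∋ x has {49} ∩ (A ∖ {49}) = ∅, so x is NOT a limit point.
  x = 50: open {47, 50} ∋ x has {47, 50} ∩ (A ∖ {50}) = ∅, so x is NOT a limit point.
Collecting: A' = ∅.


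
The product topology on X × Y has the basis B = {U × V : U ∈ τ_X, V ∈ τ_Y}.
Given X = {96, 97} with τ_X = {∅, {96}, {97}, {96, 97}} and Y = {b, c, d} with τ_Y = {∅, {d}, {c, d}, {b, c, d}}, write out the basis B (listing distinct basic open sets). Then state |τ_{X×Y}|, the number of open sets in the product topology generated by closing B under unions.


Basis B = {∅ × ∅, {96} × {d}, {97} × {d}, {96} × {c, d}, {96, 97} × {d}, {97} × {c, d}, {96} × {b, c, d}, {97} × {b, c, d}, {96, 97} × {c, d}, {96, 97} × {b, c, d}}; |τ_{X×Y}| = 16.

Enumerate products U × V with U ∈ τ_X, V ∈ τ_Y (deduplicated):
  ∅ × ∅ = {} (∅)
  {96} × {d} = {(96,d)}
  {97} × {d} = {(97,d)}
  {96} × {c, d} = {(96,c), (96,d)}
  {96, 97} × {d} = {(96,d), (97,d)}
  {97} × {c, d} = {(97,c), (97,d)}
  {96} × {b, c, d} = {(96,b), (96,c), (96,d)}
  {97} × {b, c, d} = {(97,b), (97,c), (97,d)}
  {96, 97} × {c, d} = {(96,c), (96,d), (97,c), (97,d)}
  {96, 97} × {b, c, d} = {(96,b), (96,c), (96,d), (97,b), (97,c), (97,d)}
These 10 distinct sets form the basis B.
Close under arbitrary unions to get τ_{X×Y}; counting gives |τ_{X×Y}| = 16.


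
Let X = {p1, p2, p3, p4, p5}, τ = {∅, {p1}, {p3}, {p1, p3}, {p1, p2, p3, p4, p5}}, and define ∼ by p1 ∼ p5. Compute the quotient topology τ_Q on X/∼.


X/∼ = {[p1=p5], [p2], [p3], [p4]}; |τ_Q| = 3.

Equivalence classes: [p1=p5], [p2], [p3], [p4].
Quotient map π: X → X/∼ sends p1 ↦ [p1=p5], p2 ↦ [p2], p3 ↦ [p3], p4 ↦ [p4], p5 ↦ [p1=p5].
For each subset V ⊆ X/∼, compute π^{-1}(V) ⊆ X and check whether π^{-1}(V) ∈ τ. V is open in τ_Q iff π^{-1}(V) ∈ τ.
  V = {}: π^{-1}(V) = ∅ ∈ τ ✓.
  V = {[p1=p5]}: π^{-1}(V) = {p1, p5} ∉ τ ✗.
  V = {[p2]}: π^{-1}(V) = {p2} ∉ τ ✗.
  V = {[p1=p5], [p2]}: π^{-1}(V) = {p1, p2, p5} ∉ τ ✗.
  V = {[p3]}: π^{-1}(V) = {p3} ∈ τ ✓.
  V = {[p1=p5], [p3]}: π^{-1}(V) = {p1, p3, p5} ∉ τ ✗.
  V = {[p2], [p3]}: π^{-1}(V) = {p2, p3} ∉ τ ✗.
  V = {[p1=p5], [p2], [p3]}: π^{-1}(V) = {p1, p2, p3, p5} ∉ τ ✗.
  V = {[p4]}: π^{-1}(V) = {p4} ∉ τ ✗.
  V = {[p1=p5], [p4]}: π^{-1}(V) = {p1, p4, p5} ∉ τ ✗.
  V = {[p2], [p4]}: π^{-1}(V) = {p2, p4} ∉ τ ✗.
  V = {[p1=p5], [p2], [p4]}: π^{-1}(V) = {p1, p2, p4, p5} ∉ τ ✗.
  V = {[p3], [p4]}: π^{-1}(V) = {p3, p4} ∉ τ ✗.
  V = {[p1=p5], [p3], [p4]}: π^{-1}(V) = {p1, p3, p4, p5} ∉ τ ✗.
  V = {[p2], [p3], [p4]}: π^{-1}(V) = {p2, p3, p4} ∉ τ ✗.
  V = {[p1=p5], [p2], [p3], [p4]}: π^{-1}(V) = {p1, p2, p3, p4, p5} ∈ τ ✓.
Open sets in the quotient: τ_Q = {{}, {[p3]}, {[p1=p5], [p2], [p3], [p4]}} (3 elements).


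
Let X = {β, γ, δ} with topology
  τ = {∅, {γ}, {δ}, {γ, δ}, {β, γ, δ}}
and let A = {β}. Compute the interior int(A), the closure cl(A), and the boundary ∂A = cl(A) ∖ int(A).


int(A) = ∅, cl(A) = {β}, ∂A = {β}.

Closed sets in (X, τ) are complements of opens:
  closed(X, τ) = {∅, {β}, {β, γ}, {β, δ}, {β, γ, δ}}.
int(A) = ⋃ {U ∈ τ : U ⊆ A}. Opens contained in A: ∅.
Taking the union of these: int(A) = ∅.
cl(A) = ⋂ {C closed : A ⊆ C}. Closed sets containing A: {β}, {β, γ}, {β, δ}, {β, γ, δ}.
Intersecting these: cl(A) = {β}.
∂A = cl(A) ∖ int(A) = {β} ∖ ∅ = {β}.
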